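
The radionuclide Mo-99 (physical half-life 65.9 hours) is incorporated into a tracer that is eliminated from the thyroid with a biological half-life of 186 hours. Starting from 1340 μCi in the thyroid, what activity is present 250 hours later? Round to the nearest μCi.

38 μCi

1/t_eff = 1/t_phys + 1/t_biol = 1/65.9 + 1/186 = 0.020551 per hour.
t_eff = 65.9 × 186 / (65.9 + 186) ≈ 48.66 hours.
Remaining = 1340 × (1/2)^(250/48.66) = 1340 × (1/2)^5.1377 ≈ 38.063 μCi.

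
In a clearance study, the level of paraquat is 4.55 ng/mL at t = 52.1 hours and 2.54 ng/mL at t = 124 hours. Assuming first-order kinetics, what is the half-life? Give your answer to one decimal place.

85.5 hours

Over Δt = 124 − 52.1 = 71.9 hours, the level fell by a factor of 4.55/2.54 ≈ 1.7913.
n = log₂(1.7913) ≈ 0.84104 half-lives, so t½ = 71.9/0.84104 ≈ 85.49 hours.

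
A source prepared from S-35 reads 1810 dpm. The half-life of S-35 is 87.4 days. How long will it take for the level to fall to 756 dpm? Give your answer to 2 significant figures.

110 days

Fraction remaining = 756/1810 ≈ 0.41768.
n = log₂(1810/756) = ln(2.3942)/ln 2 ≈ 1.2595 half-lives.
t = n × t½ = 1.2595 × 87.4 ≈ 110.08 days.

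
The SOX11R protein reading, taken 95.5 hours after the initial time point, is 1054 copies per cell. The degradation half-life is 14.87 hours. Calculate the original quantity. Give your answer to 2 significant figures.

Number of half-lives elapsed: n = 95.5/14.87 ≈ 6.4223.
A₀ = A × 2^n = 1054 × 2^6.4223 = 1054 × 85.766 ≈ 90397 copies per cell.

90000 copies per cell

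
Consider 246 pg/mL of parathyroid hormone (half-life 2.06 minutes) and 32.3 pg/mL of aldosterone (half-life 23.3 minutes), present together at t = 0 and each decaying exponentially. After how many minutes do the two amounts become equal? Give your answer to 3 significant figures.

6.62 minutes

Set 246·(1/2)^(t/2.06) = 32.3·(1/2)^(t/23.3).
Taking log₂: log₂(246/32.3) = t·(1/2.06 − 1/23.3).
log₂(7.6161) = 2.9291; 1/2.06 − 1/23.3 = 0.44252.
t = 2.9291 / 0.44252 ≈ 6.6191 minutes.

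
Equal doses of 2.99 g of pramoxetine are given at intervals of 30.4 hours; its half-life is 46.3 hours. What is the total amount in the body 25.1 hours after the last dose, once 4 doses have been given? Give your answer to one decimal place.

The 4 doses were given 116.3, 85.9, 55.5, 25.1 hours ago.
Total = 2.99·(1/2)^(116.3/46.3) + 2.99·(1/2)^(85.9/46.3) + 2.99·(1/2)^(55.5/46.3) + 2.99·(1/2)^(25.1/46.3)
      = 0.52423 + 0.82637 + 1.3026 + 2.0534 ≈ 4.7067 g.

4.7 g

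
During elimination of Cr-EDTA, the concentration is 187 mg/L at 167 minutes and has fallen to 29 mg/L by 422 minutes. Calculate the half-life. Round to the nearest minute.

Over Δt = 422 − 167 = 255 minutes, the level fell by a factor of 187/29 ≈ 6.4483.
n = log₂(6.4483) ≈ 2.6889 half-lives, so t½ = 255/2.6889 ≈ 94.834 minutes.

95 minutes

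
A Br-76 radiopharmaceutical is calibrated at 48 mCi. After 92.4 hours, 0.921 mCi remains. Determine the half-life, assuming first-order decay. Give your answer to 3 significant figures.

16.2 hours

A/A₀ = 0.921/48 ≈ 0.019187.
n = log₂(52.117) ≈ 5.7037 half-lives elapsed in 92.4 hours.
t½ = 92.4/5.7037 ≈ 16.2 hours.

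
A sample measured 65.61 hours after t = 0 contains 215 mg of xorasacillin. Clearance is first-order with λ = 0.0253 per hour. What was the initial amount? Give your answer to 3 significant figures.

t½ = ln 2 / λ = 0.69315 / 0.0253 ≈ 27.397 hours.
Number of half-lives elapsed: n = 65.61/27.397 ≈ 2.3948.
A₀ = A × 2^n = 215 × 2^2.3948 = 215 × 5.259 ≈ 1130.7 mg.

1130 mg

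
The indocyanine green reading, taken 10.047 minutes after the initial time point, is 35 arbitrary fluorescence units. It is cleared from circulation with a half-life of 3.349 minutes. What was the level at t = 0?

Number of half-lives elapsed: n = 10.047/3.349 ≈ 3.
A₀ = A × 2^n = 35 × 2^3 = 35 × 8 ≈ 280 arbitrary fluorescence units.

280 arbitrary fluorescence units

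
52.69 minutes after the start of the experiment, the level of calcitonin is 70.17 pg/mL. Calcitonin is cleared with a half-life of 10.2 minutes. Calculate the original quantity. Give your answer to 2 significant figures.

Number of half-lives elapsed: n = 52.69/10.2 ≈ 5.1657.
A₀ = A × 2^n = 70.17 × 2^5.1657 = 70.17 × 35.894 ≈ 2518.7 pg/mL.

2500 pg/mL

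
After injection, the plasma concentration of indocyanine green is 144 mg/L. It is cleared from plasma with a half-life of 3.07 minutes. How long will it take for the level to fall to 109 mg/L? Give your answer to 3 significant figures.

Fraction remaining = 109/144 ≈ 0.75694.
n = log₂(144/109) = ln(1.3211)/ln 2 ≈ 0.40174 half-lives.
t = n × t½ = 0.40174 × 3.07 ≈ 1.2333 minutes.

1.23 minutes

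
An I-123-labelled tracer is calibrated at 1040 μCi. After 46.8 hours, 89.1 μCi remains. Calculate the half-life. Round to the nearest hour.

A/A₀ = 89.1/1040 ≈ 0.085673.
n = log₂(11.672) ≈ 3.545 half-lives elapsed in 46.8 hours.
t½ = 46.8/3.545 ≈ 13.202 hours.

13 hours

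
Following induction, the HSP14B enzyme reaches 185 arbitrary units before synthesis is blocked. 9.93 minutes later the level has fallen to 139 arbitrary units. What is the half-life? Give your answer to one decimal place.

24.1 minutes

A/A₀ = 139/185 ≈ 0.75135.
n = log₂(1.3309) ≈ 0.41244 half-lives elapsed in 9.93 minutes.
t½ = 9.93/0.41244 ≈ 24.076 minutes.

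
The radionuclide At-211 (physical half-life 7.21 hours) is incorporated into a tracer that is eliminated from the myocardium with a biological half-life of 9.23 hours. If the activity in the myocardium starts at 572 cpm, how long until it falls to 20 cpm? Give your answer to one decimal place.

1/t_eff = 1/t_phys + 1/t_biol = 1/7.21 + 1/9.23 = 0.24704 per hour.
t_eff = 7.21 × 9.23 / (7.21 + 9.23) ≈ 4.048 hours.
n = log₂(572/20) ≈ 4.8379; t = 4.8379 × 4.048 ≈ 19.584 hours.

19.6 hours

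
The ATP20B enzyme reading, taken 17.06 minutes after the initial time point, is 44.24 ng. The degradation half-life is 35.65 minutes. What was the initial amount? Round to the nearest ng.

62 ng

Number of half-lives elapsed: n = 17.06/35.65 ≈ 0.47854.
A₀ = A × 2^n = 44.24 × 2^0.47854 = 44.24 × 1.3933 ≈ 61.641 ng.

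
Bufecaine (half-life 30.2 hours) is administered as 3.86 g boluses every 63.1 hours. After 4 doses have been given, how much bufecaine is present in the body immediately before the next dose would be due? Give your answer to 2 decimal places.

1.18 g

The 4 doses were given 252.4, 189.3, 126.2, 63.1 hours ago.
Total = 3.86·(1/2)^(252.4/30.2) + 3.86·(1/2)^(189.3/30.2) + 3.86·(1/2)^(126.2/30.2) + 3.86·(1/2)^(63.1/30.2)
      = 0.011768 + 0.05008 + 0.21313 + 0.90701 ≈ 1.182 g.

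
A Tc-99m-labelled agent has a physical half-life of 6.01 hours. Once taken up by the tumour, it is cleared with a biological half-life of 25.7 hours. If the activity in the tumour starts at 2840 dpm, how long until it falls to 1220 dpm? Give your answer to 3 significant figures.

5.94 hours

1/t_eff = 1/t_phys + 1/t_biol = 1/6.01 + 1/25.7 = 0.2053 per hour.
t_eff = 6.01 × 25.7 / (6.01 + 25.7) ≈ 4.8709 hours.
n = log₂(2840/1220) ≈ 1.219; t = 1.219 × 4.8709 ≈ 5.9377 hours.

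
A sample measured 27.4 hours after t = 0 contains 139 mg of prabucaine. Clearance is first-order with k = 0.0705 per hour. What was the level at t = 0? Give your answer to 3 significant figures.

t½ = ln 2 / k = 0.69315 / 0.0705 ≈ 9.8319 hours.
Number of half-lives elapsed: n = 27.4/9.8319 ≈ 2.7869.
A₀ = A × 2^n = 139 × 2^2.7869 = 139 × 6.9012 ≈ 959.27 mg.

959 mg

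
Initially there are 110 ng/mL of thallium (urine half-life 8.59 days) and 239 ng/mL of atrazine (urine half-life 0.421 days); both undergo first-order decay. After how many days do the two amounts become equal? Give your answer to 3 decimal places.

Set 110·(1/2)^(t/8.59) = 239·(1/2)^(t/0.421).
Taking log₂: log₂(110/239) = t·(1/8.59 − 1/0.421).
log₂(0.46025) = -1.1195; 1/8.59 − 1/0.421 = -2.2589.
t = -1.1195 / -2.2589 ≈ 0.4956 days.

0.496 days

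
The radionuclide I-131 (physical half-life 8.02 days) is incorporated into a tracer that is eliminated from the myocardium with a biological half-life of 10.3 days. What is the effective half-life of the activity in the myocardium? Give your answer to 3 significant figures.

1/t_eff = 1/t_phys + 1/t_biol = 1/8.02 + 1/10.3 = 0.22178 per day.
t_eff = 8.02 × 10.3 / (8.02 + 10.3) ≈ 4.5091 days.

4.51 days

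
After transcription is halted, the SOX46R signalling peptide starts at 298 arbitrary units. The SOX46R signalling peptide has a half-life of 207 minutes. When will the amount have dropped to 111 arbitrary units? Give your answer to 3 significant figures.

295 minutes

Fraction remaining = 111/298 ≈ 0.37248.
n = log₂(298/111) = ln(2.6847)/ln 2 ≈ 1.4248 half-lives.
t = n × t½ = 1.4248 × 207 ≈ 294.92 minutes.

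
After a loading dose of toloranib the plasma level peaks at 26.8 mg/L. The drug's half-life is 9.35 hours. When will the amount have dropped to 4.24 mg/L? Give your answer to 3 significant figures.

Fraction remaining = 4.24/26.8 ≈ 0.15821.
n = log₂(26.8/4.24) = ln(6.3208)/ln 2 ≈ 2.6601 half-lives.
t = n × t½ = 2.6601 × 9.35 ≈ 24.872 hours.

24.9 hours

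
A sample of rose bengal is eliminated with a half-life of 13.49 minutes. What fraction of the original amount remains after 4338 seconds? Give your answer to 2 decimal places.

0.02

4338 seconds = 72.3 minutes.
n = 72.3/13.49 ≈ 5.3595 half-lives.
Fraction remaining = (1/2)^5.3595 ≈ 0.024357.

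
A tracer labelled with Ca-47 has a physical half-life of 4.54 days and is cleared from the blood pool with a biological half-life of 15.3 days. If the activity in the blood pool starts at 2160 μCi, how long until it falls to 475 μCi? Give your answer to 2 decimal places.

7.65 days

1/t_eff = 1/t_phys + 1/t_biol = 1/4.54 + 1/15.3 = 0.28562 per day.
t_eff = 4.54 × 15.3 / (4.54 + 15.3) ≈ 3.5011 days.
n = log₂(2160/475) ≈ 2.185; t = 2.185 × 3.5011 ≈ 7.65 days.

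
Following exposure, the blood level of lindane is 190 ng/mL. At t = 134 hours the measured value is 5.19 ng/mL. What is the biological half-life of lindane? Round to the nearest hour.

26 hours

A/A₀ = 5.19/190 ≈ 0.027316.
n = log₂(36.609) ≈ 5.1941 half-lives elapsed in 134 hours.
t½ = 134/5.1941 ≈ 25.798 hours.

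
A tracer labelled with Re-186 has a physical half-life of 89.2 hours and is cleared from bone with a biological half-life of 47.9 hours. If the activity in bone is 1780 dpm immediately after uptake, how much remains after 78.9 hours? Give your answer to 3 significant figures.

1/t_eff = 1/t_phys + 1/t_biol = 1/89.2 + 1/47.9 = 0.032088 per hour.
t_eff = 89.2 × 47.9 / (89.2 + 47.9) ≈ 31.165 hours.
Remaining = 1780 × (1/2)^(78.9/31.165) = 1780 × (1/2)^2.5317 ≈ 307.82 dpm.

308 dpm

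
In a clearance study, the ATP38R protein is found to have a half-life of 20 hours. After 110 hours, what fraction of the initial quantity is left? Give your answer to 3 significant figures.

0.0221

n = 110/20 ≈ 5.5 half-lives.
Fraction remaining = (1/2)^5.5 ≈ 0.022097.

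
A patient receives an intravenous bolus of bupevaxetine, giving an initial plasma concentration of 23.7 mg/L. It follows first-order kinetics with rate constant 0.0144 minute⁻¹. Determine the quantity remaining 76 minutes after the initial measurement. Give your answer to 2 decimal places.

t½ = ln 2 / λ = 0.69315 / 0.0144 ≈ 48.135 minutes.
Number of half-lives: n = 76/48.135 ≈ 1.5789.
Remaining = 23.7 × (1/2)^1.5789 = 23.7 × 0.33474 ≈ 7.9333 mg/L.

7.93 mg/L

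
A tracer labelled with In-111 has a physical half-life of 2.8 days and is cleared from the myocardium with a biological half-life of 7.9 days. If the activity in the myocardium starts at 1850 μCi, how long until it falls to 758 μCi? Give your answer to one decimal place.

2.7 days

1/t_eff = 1/t_phys + 1/t_biol = 1/2.8 + 1/7.9 = 0.48373 per day.
t_eff = 2.8 × 7.9 / (2.8 + 7.9) ≈ 2.0673 days.
n = log₂(1850/758) ≈ 1.2873; t = 1.2873 × 2.0673 ≈ 2.6611 days.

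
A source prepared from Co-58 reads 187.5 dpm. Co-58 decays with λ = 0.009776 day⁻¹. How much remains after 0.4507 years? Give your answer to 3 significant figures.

37.5 dpm

t½ = ln 2 / λ = 0.69315 / 0.009776 ≈ 70.903 days.
Convert the elapsed time: 0.4507 years = 164.505 days.
Number of half-lives: n = 164.505/70.903 ≈ 2.3202.
Remaining = 187.5 × (1/2)^2.3202 = 187.5 × 0.20025 ≈ 37.546 dpm.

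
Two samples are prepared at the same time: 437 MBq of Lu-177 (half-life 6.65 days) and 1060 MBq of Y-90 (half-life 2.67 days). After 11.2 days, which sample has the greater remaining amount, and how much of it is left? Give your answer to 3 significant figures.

Lu-177, 136 MBq

Lu-177: 437 × (1/2)^1.6842 ≈ 135.98 MBq.
Y-90: 1060 × (1/2)^4.1948 ≈ 57.884 MBq.
Lu-177 has more remaining, at ≈ 135.98 MBq.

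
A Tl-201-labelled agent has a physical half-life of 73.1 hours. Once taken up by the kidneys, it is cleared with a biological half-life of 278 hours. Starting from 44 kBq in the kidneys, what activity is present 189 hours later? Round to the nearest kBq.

5 kBq

1/t_eff = 1/t_phys + 1/t_biol = 1/73.1 + 1/278 = 0.017277 per hour.
t_eff = 73.1 × 278 / (73.1 + 278) ≈ 57.88 hours.
Remaining = 44 × (1/2)^(189/57.88) = 44 × (1/2)^3.2654 ≈ 4.576 kBq.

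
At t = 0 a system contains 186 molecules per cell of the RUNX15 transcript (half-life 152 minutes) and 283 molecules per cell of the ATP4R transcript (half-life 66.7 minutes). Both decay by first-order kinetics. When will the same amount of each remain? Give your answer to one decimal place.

Set 186·(1/2)^(t/152) = 283·(1/2)^(t/66.7).
Taking log₂: log₂(186/283) = t·(1/152 − 1/66.7).
log₂(0.65724) = -0.6055; 1/152 − 1/66.7 = -0.0084136.
t = -0.6055 / -0.0084136 ≈ 71.967 minutes.

72.0 minutes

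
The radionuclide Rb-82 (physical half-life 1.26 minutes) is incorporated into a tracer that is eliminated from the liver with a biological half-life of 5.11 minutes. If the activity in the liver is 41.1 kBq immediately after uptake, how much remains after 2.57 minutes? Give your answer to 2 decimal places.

1/t_eff = 1/t_phys + 1/t_biol = 1/1.26 + 1/5.11 = 0.98935 per minute.
t_eff = 1.26 × 5.11 / (1.26 + 5.11) ≈ 1.0108 minutes.
Remaining = 41.1 × (1/2)^(2.57/1.0108) = 41.1 × (1/2)^2.5426 ≈ 7.054 kBq.

7.05 kBq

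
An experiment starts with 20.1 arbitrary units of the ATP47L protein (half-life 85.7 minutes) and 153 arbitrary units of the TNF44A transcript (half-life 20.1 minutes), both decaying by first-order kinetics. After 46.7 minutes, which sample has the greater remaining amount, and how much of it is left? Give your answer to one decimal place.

ATP47L protein: 20.1 × (1/2)^0.54492 ≈ 13.777 arbitrary units.
TNF44A transcript: 153 × (1/2)^2.3234 ≈ 30.569 arbitrary units.
TNF44A transcript has more remaining, at ≈ 30.569 arbitrary units.

TNF44A transcript, 30.6 arbitrary units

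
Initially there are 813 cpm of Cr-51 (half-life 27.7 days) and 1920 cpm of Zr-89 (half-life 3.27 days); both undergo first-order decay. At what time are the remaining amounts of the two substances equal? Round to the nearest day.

5 days

Set 813·(1/2)^(t/27.7) = 1920·(1/2)^(t/3.27).
Taking log₂: log₂(813/1920) = t·(1/27.7 − 1/3.27).
log₂(0.42344) = -1.2398; 1/27.7 − 1/3.27 = -0.26971.
t = -1.2398 / -0.26971 ≈ 4.5967 days.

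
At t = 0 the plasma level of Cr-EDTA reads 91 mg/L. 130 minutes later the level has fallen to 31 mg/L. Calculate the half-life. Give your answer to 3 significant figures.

83.7 minutes

A/A₀ = 31/91 ≈ 0.34066.
n = log₂(2.9355) ≈ 1.5536 half-lives elapsed in 130 minutes.
t½ = 130/1.5536 ≈ 83.677 minutes.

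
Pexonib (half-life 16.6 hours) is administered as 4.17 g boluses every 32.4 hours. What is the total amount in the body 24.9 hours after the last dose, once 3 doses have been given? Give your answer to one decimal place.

2.0 g

The 3 doses were given 89.7, 57.3, 24.9 hours ago.
Total = 4.17·(1/2)^(89.7/16.6) + 4.17·(1/2)^(57.3/16.6) + 4.17·(1/2)^(24.9/16.6)
      = 0.098511 + 0.3811 + 1.4743 ≈ 1.9539 g.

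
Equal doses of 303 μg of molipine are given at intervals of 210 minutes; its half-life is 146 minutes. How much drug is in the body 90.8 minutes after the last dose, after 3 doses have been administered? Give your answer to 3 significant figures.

The 3 doses were given 510.8, 300.8, 90.8 minutes ago.
Total = 303·(1/2)^(510.8/146) + 303·(1/2)^(300.8/146) + 303·(1/2)^(90.8/146)
      = 26.807 + 72.65 + 196.89 ≈ 296.35 μg.

296 μg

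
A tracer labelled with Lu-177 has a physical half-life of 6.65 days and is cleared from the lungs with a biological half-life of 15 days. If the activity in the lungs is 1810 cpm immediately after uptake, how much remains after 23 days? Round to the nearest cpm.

57 cpm

1/t_eff = 1/t_phys + 1/t_biol = 1/6.65 + 1/15 = 0.21704 per day.
t_eff = 6.65 × 15 / (6.65 + 15) ≈ 4.6074 days.
Remaining = 1810 × (1/2)^(23/4.6074) = 1810 × (1/2)^4.992 ≈ 56.878 cpm.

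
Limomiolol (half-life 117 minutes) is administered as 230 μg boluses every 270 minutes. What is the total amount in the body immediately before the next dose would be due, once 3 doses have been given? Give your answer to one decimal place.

57.7 μg

The 3 doses were given 810, 540, 270 minutes ago.
Total = 230·(1/2)^(810/117) + 230·(1/2)^(540/117) + 230·(1/2)^(270/117)
      = 1.8953 + 9.3834 + 46.456 ≈ 57.735 μg.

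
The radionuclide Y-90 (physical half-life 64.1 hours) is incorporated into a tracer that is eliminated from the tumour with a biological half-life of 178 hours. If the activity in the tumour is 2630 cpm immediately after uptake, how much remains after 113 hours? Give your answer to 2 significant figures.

500 cpm

1/t_eff = 1/t_phys + 1/t_biol = 1/64.1 + 1/178 = 0.021219 per hour.
t_eff = 64.1 × 178 / (64.1 + 178) ≈ 47.128 hours.
Remaining = 2630 × (1/2)^(113/47.128) = 2630 × (1/2)^2.3977 ≈ 499.09 cpm.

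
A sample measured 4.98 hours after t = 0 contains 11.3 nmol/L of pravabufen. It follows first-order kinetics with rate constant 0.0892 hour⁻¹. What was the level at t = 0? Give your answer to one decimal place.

17.6 nmol/L

t½ = ln 2 / λ = 0.69315 / 0.0892 ≈ 7.7707 hours.
Number of half-lives elapsed: n = 4.98/7.7707 ≈ 0.64087.
A₀ = A × 2^n = 11.3 × 2^0.64087 = 11.3 × 1.5593 ≈ 17.62 nmol/L.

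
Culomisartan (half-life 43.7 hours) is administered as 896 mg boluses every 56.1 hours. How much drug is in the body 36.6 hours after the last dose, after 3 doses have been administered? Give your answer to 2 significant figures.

790 mg

The 3 doses were given 148.8, 92.7, 36.6 hours ago.
Total = 896·(1/2)^(148.8/43.7) + 896·(1/2)^(92.7/43.7) + 896·(1/2)^(36.6/43.7)
      = 84.584 + 205.94 + 501.4 ≈ 791.93 mg.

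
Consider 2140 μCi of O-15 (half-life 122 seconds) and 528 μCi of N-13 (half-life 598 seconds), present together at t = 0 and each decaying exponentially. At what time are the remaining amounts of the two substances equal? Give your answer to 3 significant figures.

Set 2140·(1/2)^(t/122) = 528·(1/2)^(t/598).
Taking log₂: log₂(2140/528) = t·(1/122 − 1/598).
log₂(4.053) = 2.019; 1/122 − 1/598 = 0.0065245.
t = 2.019 / 0.0065245 ≈ 309.45 seconds.

309 seconds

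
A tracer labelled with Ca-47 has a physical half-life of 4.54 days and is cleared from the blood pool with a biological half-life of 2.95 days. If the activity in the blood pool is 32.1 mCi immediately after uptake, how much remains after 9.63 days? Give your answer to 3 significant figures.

1/t_eff = 1/t_phys + 1/t_biol = 1/4.54 + 1/2.95 = 0.55925 per day.
t_eff = 4.54 × 2.95 / (4.54 + 2.95) ≈ 1.7881 days.
Remaining = 32.1 × (1/2)^(9.63/1.7881) = 32.1 × (1/2)^5.3856 ≈ 0.76788 mCi.

0.768 mCi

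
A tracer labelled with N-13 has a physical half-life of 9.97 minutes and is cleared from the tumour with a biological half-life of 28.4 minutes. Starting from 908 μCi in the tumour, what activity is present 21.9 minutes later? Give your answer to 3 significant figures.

116 μCi

1/t_eff = 1/t_phys + 1/t_biol = 1/9.97 + 1/28.4 = 0.13551 per minute.
t_eff = 9.97 × 28.4 / (9.97 + 28.4) ≈ 7.3794 minutes.
Remaining = 908 × (1/2)^(21.9/7.3794) = 908 × (1/2)^2.9677 ≈ 116.07 μCi.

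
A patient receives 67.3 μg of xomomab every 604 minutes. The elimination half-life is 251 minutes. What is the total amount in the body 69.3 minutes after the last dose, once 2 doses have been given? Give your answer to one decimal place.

66.1 μg

The 2 doses were given 673.3, 69.3 minutes ago.
Total = 67.3·(1/2)^(673.3/251) + 67.3·(1/2)^(69.3/251)
      = 10.484 + 55.578 ≈ 66.061 μg.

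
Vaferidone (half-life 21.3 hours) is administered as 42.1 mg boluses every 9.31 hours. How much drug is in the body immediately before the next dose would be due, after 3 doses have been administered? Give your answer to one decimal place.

The 3 doses were given 27.93, 18.62, 9.31 hours ago.
Total = 42.1·(1/2)^(27.93/21.3) + 42.1·(1/2)^(18.62/21.3) + 42.1·(1/2)^(9.31/21.3)
      = 16.965 + 22.968 + 31.096 ≈ 71.029 mg.

71.0 mg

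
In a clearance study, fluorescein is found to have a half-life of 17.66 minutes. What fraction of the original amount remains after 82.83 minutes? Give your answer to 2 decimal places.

n = 82.83/17.66 ≈ 4.6903 half-lives.
Fraction remaining = (1/2)^4.6903 ≈ 0.038734.

0.04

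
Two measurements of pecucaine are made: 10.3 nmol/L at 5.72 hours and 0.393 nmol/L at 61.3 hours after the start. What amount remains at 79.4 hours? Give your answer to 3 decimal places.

0.136 nmol/L

Over Δt = 61.3 − 5.72 = 55.58 hours, the level fell by a factor of 10.3/0.393 ≈ 26.209.
n = log₂(26.209) ≈ 4.712 half-lives, so t½ = 55.58/4.712 ≈ 11.795 hours.
From t = 61.3 to t = 79.4: 0.393 × (1/2)^((79.4−61.3)/11.795) ≈ 0.13566 nmol/L.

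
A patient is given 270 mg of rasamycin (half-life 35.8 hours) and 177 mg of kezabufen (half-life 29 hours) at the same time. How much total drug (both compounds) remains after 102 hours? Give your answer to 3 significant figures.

52.9 mg

rasamycin: 270 × (1/2)^(102/35.8) = 270 × (1/2)^2.8492 ≈ 37.47 mg.
kezabufen: 177 × (1/2)^(102/29) = 177 × (1/2)^3.5172 ≈ 15.459 mg.
Total = 37.47 + 15.459 ≈ 52.929 mg.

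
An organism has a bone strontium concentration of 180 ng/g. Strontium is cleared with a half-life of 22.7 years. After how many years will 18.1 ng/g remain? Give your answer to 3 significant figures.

Fraction remaining = 18.1/180 ≈ 0.10056.
n = log₂(180/18.1) = ln(9.9448)/ln 2 ≈ 3.3139 half-lives.
t = n × t½ = 3.3139 × 22.7 ≈ 75.226 years.

75.2 years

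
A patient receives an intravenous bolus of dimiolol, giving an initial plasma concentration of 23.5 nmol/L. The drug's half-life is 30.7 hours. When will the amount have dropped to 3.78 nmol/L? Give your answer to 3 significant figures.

80.9 hours

Fraction remaining = 3.78/23.5 ≈ 0.16085.
n = log₂(23.5/3.78) = ln(6.2169)/ln 2 ≈ 2.6362 half-lives.
t = n × t½ = 2.6362 × 30.7 ≈ 80.931 hours.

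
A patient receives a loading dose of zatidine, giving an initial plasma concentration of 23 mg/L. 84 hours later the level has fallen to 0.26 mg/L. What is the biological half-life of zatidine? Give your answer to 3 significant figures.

13.0 hours

A/A₀ = 0.26/23 ≈ 0.011304.
n = log₂(88.462) ≈ 6.467 half-lives elapsed in 84 hours.
t½ = 84/6.467 ≈ 12.989 hours.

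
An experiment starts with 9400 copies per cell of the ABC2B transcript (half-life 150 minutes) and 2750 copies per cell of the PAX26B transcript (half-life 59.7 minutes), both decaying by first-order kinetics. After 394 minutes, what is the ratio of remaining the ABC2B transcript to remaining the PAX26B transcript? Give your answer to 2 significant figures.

54

ABC2B transcript: 9400 × (1/2)^(394/150) = 9400 × (1/2)^2.6267 ≈ 1522 copies per cell.
PAX26B transcript: 2750 × (1/2)^(394/59.7) = 2750 × (1/2)^6.5997 ≈ 28.355 copies per cell.
Ratio ≈ 1522 / 28.355 ≈ 53.677.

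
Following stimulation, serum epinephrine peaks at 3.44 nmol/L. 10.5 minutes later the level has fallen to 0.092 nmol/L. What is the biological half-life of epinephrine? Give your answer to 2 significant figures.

A/A₀ = 0.092/3.44 ≈ 0.026744.
n = log₂(37.391) ≈ 5.2246 half-lives elapsed in 10.5 minutes.
t½ = 10.5/5.2246 ≈ 2.0097 minutes.

2.0 minutes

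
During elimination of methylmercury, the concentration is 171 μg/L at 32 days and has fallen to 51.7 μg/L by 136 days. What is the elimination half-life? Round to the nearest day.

Over Δt = 136 − 32 = 104 days, the level fell by a factor of 171/51.7 ≈ 3.3075.
n = log₂(3.3075) ≈ 1.7258 half-lives, so t½ = 104/1.7258 ≈ 60.263 days.

60 days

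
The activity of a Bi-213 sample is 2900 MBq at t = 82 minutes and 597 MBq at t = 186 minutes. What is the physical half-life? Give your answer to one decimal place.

Over Δt = 186 − 82 = 104 minutes, the level fell by a factor of 2900/597 ≈ 4.8576.
n = log₂(4.8576) ≈ 2.2803 half-lives, so t½ = 104/2.2803 ≈ 45.609 minutes.

45.6 minutes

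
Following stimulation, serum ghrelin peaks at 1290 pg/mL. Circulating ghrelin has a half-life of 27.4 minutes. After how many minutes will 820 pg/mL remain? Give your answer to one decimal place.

17.9 minutes

Fraction remaining = 820/1290 ≈ 0.63566.
n = log₂(1290/820) = ln(1.5732)/ln 2 ≈ 0.65368 half-lives.
t = n × t½ = 0.65368 × 27.4 ≈ 17.911 minutes.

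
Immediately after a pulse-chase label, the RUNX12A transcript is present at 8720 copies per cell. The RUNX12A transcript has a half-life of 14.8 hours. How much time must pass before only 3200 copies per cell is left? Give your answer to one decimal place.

Fraction remaining = 3200/8720 ≈ 0.36697.
n = log₂(8720/3200) = ln(2.725)/ln 2 ≈ 1.4463 half-lives.
t = n × t½ = 1.4463 × 14.8 ≈ 21.405 hours.

21.4 hours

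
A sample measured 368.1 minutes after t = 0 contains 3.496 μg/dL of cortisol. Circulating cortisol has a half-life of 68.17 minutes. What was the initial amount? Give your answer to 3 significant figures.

148 μg/dL

Number of half-lives elapsed: n = 368.1/68.17 ≈ 5.3997.
A₀ = A × 2^n = 3.496 × 2^5.3997 = 3.496 × 42.217 ≈ 147.59 μg/dL.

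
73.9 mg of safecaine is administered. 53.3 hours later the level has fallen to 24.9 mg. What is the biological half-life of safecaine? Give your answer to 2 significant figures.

34 hours

A/A₀ = 24.9/73.9 ≈ 0.33694.
n = log₂(2.9679) ≈ 1.5694 half-lives elapsed in 53.3 hours.
t½ = 53.3/1.5694 ≈ 33.961 hours.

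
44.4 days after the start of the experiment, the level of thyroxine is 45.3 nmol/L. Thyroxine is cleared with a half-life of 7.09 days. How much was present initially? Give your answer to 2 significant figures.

Number of half-lives elapsed: n = 44.4/7.09 ≈ 6.2623.
A₀ = A × 2^n = 45.3 × 2^6.2623 = 45.3 × 76.763 ≈ 3477.4 nmol/L.

3500 nmol/L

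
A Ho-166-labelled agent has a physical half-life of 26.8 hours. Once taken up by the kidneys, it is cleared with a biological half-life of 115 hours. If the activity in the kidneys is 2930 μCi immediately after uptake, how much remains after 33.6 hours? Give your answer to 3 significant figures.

1000 μCi

1/t_eff = 1/t_phys + 1/t_biol = 1/26.8 + 1/115 = 0.046009 per hour.
t_eff = 26.8 × 115 / (26.8 + 115) ≈ 21.735 hours.
Remaining = 2930 × (1/2)^(33.6/21.735) = 2930 × (1/2)^1.5459 ≈ 1003.5 μCi.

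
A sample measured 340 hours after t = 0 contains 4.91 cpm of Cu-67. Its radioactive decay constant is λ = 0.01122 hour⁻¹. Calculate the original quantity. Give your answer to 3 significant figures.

223 cpm

t½ = ln 2 / λ = 0.69315 / 0.01122 ≈ 61.778 hours.
Number of half-lives elapsed: n = 340/61.778 ≈ 5.5036.
A₀ = A × 2^n = 4.91 × 2^5.5036 = 4.91 × 45.368 ≈ 222.76 cpm.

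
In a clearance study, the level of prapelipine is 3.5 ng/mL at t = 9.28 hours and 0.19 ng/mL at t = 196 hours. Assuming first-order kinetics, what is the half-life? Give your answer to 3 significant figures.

Over Δt = 196 − 9.28 = 186.72 hours, the level fell by a factor of 3.5/0.19 ≈ 18.421.
n = log₂(18.421) ≈ 4.2033 half-lives, so t½ = 186.72/4.2033 ≈ 44.422 hours.

44.4 hours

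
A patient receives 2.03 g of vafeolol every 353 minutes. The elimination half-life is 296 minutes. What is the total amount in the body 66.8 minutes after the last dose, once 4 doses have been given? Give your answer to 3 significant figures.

The 4 doses were given 1125.8, 772.8, 419.8, 66.8 minutes ago.
Total = 2.03·(1/2)^(1125.8/296) + 2.03·(1/2)^(772.8/296) + 2.03·(1/2)^(419.8/296) + 2.03·(1/2)^(66.8/296)
      = 0.1454 + 0.33233 + 0.75956 + 1.736 ≈ 2.9733 g.

2.97 g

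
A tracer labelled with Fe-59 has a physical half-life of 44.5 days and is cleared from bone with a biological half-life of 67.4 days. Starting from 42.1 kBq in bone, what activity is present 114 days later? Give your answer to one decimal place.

1/t_eff = 1/t_phys + 1/t_biol = 1/44.5 + 1/67.4 = 0.037309 per day.
t_eff = 44.5 × 67.4 / (44.5 + 67.4) ≈ 26.803 days.
Remaining = 42.1 × (1/2)^(114/26.803) = 42.1 × (1/2)^4.2532 ≈ 2.2077 kBq.

2.2 kBq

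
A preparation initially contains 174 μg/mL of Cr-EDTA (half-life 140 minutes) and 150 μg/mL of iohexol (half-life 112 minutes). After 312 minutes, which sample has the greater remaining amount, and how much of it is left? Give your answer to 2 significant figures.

Cr-EDTA, 37 μg/mL

Cr-EDTA: 174 × (1/2)^2.2286 ≈ 37.126 μg/mL.
iohexol: 150 × (1/2)^2.7857 ≈ 21.752 μg/mL.
Cr-EDTA has more remaining, at ≈ 37.126 μg/mL.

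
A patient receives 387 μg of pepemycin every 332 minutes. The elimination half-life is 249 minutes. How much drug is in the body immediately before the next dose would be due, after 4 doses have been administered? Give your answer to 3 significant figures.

248 μg

The 4 doses were given 1328, 996, 664, 332 minutes ago.
Total = 387·(1/2)^(1328/249) + 387·(1/2)^(996/249) + 387·(1/2)^(664/249) + 387·(1/2)^(332/249)
      = 9.5988 + 24.188 + 60.949 + 153.58 ≈ 248.32 μg.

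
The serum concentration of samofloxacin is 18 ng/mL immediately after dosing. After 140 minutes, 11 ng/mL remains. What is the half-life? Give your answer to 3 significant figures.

A/A₀ = 11/18 ≈ 0.61111.
n = log₂(1.6364) ≈ 0.71049 half-lives elapsed in 140 minutes.
t½ = 140/0.71049 ≈ 197.05 minutes.

197 minutes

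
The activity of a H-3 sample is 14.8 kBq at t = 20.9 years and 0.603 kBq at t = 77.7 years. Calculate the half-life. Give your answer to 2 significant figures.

Over Δt = 77.7 − 20.9 = 56.8 years, the level fell by a factor of 14.8/0.603 ≈ 24.544.
n = log₂(24.544) ≈ 4.6173 half-lives, so t½ = 56.8/4.6173 ≈ 12.302 years.

12 years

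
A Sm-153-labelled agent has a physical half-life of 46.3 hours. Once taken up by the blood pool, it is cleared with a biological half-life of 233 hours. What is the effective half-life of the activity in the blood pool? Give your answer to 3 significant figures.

1/t_eff = 1/t_phys + 1/t_biol = 1/46.3 + 1/233 = 0.02589 per hour.
t_eff = 46.3 × 233 / (46.3 + 233) ≈ 38.625 hours.

38.6 hours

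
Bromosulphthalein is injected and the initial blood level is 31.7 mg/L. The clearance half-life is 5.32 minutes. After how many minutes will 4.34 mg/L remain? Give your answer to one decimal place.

Fraction remaining = 4.34/31.7 ≈ 0.13691.
n = log₂(31.7/4.34) = ln(7.3041)/ln 2 ≈ 2.8687 half-lives.
t = n × t½ = 2.8687 × 5.32 ≈ 15.262 minutes.

15.3 minutes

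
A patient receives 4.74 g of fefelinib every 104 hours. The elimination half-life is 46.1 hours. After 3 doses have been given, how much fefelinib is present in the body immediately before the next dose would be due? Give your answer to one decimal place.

The 3 doses were given 312, 208, 104 hours ago.
Total = 4.74·(1/2)^(312/46.1) + 4.74·(1/2)^(208/46.1) + 4.74·(1/2)^(104/46.1)
      = 0.043495 + 0.20776 + 0.99235 ≈ 1.2436 g.

1.2 g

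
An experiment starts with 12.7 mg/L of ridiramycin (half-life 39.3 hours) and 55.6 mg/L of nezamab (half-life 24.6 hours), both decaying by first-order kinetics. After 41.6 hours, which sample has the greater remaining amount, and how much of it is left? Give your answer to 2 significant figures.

ridiramycin: 12.7 × (1/2)^1.0585 ≈ 6.0976 mg/L.
nezamab: 55.6 × (1/2)^1.6911 ≈ 17.219 mg/L.
Nezamab has more remaining, at ≈ 17.219 mg/L.

nezamab, 17 mg/L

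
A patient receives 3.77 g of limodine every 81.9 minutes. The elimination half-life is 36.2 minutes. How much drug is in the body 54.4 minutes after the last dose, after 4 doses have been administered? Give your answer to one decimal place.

The 4 doses were given 300.1, 218.2, 136.3, 54.4 minutes ago.
Total = 3.77·(1/2)^(300.1/36.2) + 3.77·(1/2)^(218.2/36.2) + 3.77·(1/2)^(136.3/36.2) + 3.77·(1/2)^(54.4/36.2)
      = 0.012044 + 0.057789 + 0.27727 + 1.3303 ≈ 1.6775 g.

1.7 g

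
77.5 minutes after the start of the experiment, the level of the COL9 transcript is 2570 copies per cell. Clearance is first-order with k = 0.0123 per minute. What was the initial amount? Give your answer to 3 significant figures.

6670 copies per cell

t½ = ln 2 / k = 0.69315 / 0.0123 ≈ 56.353 minutes.
Number of half-lives elapsed: n = 77.5/56.353 ≈ 1.3752.
A₀ = A × 2^n = 2570 × 2^1.3752 = 2570 × 2.5941 ≈ 6666.9 copies per cell.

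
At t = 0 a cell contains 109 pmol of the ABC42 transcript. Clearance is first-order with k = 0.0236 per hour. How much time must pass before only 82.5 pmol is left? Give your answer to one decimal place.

t½ = ln 2 / k = 0.69315 / 0.0236 ≈ 29.371 hours.
Fraction remaining = 82.5/109 ≈ 0.75688.
n = log₂(109/82.5) = ln(1.3212)/ln 2 ≈ 0.40186 half-lives.
t = n × t½ = 0.40186 × 29.371 ≈ 11.803 hours.

11.8 hours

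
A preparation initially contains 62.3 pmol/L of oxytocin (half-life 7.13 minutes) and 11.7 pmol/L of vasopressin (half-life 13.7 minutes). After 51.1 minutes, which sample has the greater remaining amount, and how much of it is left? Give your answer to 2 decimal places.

vasopressin, 0.88 pmol/L

oxytocin: 62.3 × (1/2)^7.1669 ≈ 0.43355 pmol/L.
vasopressin: 11.7 × (1/2)^3.7299 ≈ 0.88179 pmol/L.
Vasopressin has more remaining, at ≈ 0.88179 pmol/L.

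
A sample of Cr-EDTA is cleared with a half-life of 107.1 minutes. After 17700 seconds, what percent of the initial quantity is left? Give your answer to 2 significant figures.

17700 seconds = 295 minutes.
n = 295/107.1 ≈ 2.7544 half-lives.
Fraction remaining = (1/2)^2.7544 ≈ 0.14819, i.e. 14.819%.

15%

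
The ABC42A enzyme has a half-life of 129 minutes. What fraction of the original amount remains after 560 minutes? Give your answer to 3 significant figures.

n = 560/129 ≈ 4.3411 half-lives.
Fraction remaining = (1/2)^4.3411 ≈ 0.04934.

0.0493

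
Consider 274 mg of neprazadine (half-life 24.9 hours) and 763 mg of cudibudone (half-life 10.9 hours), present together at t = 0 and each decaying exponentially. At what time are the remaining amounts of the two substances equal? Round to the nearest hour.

29 hours

Set 274·(1/2)^(t/24.9) = 763·(1/2)^(t/10.9).
Taking log₂: log₂(274/763) = t·(1/24.9 − 1/10.9).
log₂(0.35911) = -1.4775; 1/24.9 − 1/10.9 = -0.051582.
t = -1.4775 / -0.051582 ≈ 28.644 hours.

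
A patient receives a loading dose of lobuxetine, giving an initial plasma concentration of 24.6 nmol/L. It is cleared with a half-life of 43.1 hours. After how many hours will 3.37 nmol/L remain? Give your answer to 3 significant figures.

124 hours

Fraction remaining = 3.37/24.6 ≈ 0.13699.
n = log₂(24.6/3.37) = ln(7.2997)/ln 2 ≈ 2.8678 half-lives.
t = n × t½ = 2.8678 × 43.1 ≈ 123.6 hours.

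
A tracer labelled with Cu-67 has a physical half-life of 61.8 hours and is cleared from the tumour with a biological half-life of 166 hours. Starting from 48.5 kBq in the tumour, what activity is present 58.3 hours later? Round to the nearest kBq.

1/t_eff = 1/t_phys + 1/t_biol = 1/61.8 + 1/166 = 0.022205 per hour.
t_eff = 61.8 × 166 / (61.8 + 166) ≈ 45.034 hours.
Remaining = 48.5 × (1/2)^(58.3/45.034) = 48.5 × (1/2)^1.2946 ≈ 19.771 kBq.

20 kBq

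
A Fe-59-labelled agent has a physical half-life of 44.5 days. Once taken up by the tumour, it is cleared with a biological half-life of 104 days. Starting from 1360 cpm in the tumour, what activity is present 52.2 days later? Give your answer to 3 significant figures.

1/t_eff = 1/t_phys + 1/t_biol = 1/44.5 + 1/104 = 0.032087 per day.
t_eff = 44.5 × 104 / (44.5 + 104) ≈ 31.165 days.
Remaining = 1360 × (1/2)^(52.2/31.165) = 1360 × (1/2)^1.675 ≈ 425.92 cpm.

426 cpm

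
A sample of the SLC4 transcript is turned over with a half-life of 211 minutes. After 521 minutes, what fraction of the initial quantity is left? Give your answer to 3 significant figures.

0.181

n = 521/211 ≈ 2.4692 half-lives.
Fraction remaining = (1/2)^2.4692 ≈ 0.18059.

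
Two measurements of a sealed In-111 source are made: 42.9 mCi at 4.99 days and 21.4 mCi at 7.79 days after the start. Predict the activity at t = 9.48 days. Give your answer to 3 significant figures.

Over Δt = 7.79 − 4.99 = 2.8 days, the level fell by a factor of 42.9/21.4 ≈ 2.0047.
n = log₂(2.0047) ≈ 1.0034 half-lives, so t½ = 2.8/1.0034 ≈ 2.7906 days.
From t = 7.79 to t = 9.48: 21.4 × (1/2)^((9.48−7.79)/2.7906) ≈ 14.064 mCi.

14.1 mCi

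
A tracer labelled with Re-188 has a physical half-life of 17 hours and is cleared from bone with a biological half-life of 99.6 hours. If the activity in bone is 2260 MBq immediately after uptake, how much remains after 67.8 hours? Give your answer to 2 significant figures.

89 MBq

1/t_eff = 1/t_phys + 1/t_biol = 1/17 + 1/99.6 = 0.068864 per hour.
t_eff = 17 × 99.6 / (17 + 99.6) ≈ 14.521 hours.
Remaining = 2260 × (1/2)^(67.8/14.521) = 2260 × (1/2)^4.669 ≈ 88.841 MBq.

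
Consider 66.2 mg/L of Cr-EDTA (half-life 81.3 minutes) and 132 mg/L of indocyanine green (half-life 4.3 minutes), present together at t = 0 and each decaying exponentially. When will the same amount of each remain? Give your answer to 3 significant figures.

4.52 minutes

Set 66.2·(1/2)^(t/81.3) = 132·(1/2)^(t/4.3).
Taking log₂: log₂(66.2/132) = t·(1/81.3 − 1/4.3).
log₂(0.50152) = -0.99563; 1/81.3 − 1/4.3 = -0.22026.
t = -0.99563 / -0.22026 ≈ 4.5203 minutes.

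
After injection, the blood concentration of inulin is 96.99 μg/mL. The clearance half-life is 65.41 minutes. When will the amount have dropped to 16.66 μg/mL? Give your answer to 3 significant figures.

Fraction remaining = 16.66/96.99 ≈ 0.17177.
n = log₂(96.99/16.66) = ln(5.8217)/ln 2 ≈ 2.5414 half-lives.
t = n × t½ = 2.5414 × 65.41 ≈ 166.24 minutes.

166 minutes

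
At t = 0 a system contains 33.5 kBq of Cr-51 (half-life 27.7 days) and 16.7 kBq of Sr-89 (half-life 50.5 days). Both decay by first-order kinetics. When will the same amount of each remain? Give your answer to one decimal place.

Set 33.5·(1/2)^(t/27.7) = 16.7·(1/2)^(t/50.5).
Taking log₂: log₂(33.5/16.7) = t·(1/27.7 − 1/50.5).
log₂(2.006) = 1.0043; 1/27.7 − 1/50.5 = 0.016299.
t = 1.0043 / 0.016299 ≈ 61.618 days.

61.6 days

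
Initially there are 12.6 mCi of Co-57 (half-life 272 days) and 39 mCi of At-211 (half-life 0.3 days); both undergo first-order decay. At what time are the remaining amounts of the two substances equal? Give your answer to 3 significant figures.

0.490 days

Set 12.6·(1/2)^(t/272) = 39·(1/2)^(t/0.3).
Taking log₂: log₂(12.6/39) = t·(1/272 − 1/0.3).
log₂(0.32308) = -1.6301; 1/272 − 1/0.3 = -3.3297.
t = -1.6301 / -3.3297 ≈ 0.48956 days.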